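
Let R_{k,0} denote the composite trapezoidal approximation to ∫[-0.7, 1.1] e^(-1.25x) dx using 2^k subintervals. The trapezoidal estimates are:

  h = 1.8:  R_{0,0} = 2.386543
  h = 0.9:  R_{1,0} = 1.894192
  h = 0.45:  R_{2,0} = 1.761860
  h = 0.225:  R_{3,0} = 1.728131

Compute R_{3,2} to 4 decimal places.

1.7168

Richardson extrapolation on the trapezoidal column (denominator 4−1=3):
R_{2,1} = 1.761860 + (1.761860 − 1.894192)/3 = 1.717749
R_{3,1} = (4·1.728131 − 1.761860) / 3 = 1.716888
R_{3,2} = (16·1.716888 − 1.717749) / 15 = 1.716831
(Column j=1 coincides with Simpson's rule on the same nodes.)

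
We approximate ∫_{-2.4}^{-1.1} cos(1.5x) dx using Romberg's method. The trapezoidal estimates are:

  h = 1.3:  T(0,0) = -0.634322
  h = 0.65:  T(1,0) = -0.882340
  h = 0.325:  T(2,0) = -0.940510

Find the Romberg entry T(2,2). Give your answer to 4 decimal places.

-0.9596

Richardson extrapolation on the trapezoidal column (denominator 4−1=3):
T(1,1) = (4·(-0.882340) − (-0.634322)) / 3 = -0.965013
T(2,1) = (4·(-0.940510) − (-0.882340)) / 3 = -0.959900
T(2,2) = (16·(-0.959900) − (-0.965013)) / 15 = -0.959559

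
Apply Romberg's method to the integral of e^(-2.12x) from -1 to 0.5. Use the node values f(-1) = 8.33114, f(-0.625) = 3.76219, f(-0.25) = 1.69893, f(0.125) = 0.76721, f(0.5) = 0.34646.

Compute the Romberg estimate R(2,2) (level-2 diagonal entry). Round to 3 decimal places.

R(0,0) (trapezoid, 1 panel, h=1.5000): 6.50820
R(1,0) (trapezoid, 2 panels, h=0.7500): 4.52830
R(2,0) (trapezoid, 4 panels, h=0.3750): 3.96267
R(1,1) = 4.52830 + (4.52830 − 6.50820)/3 = 3.86833
R(2,1) = 3.96267 + (3.96267 − 4.52830)/3 = 3.77413
R(2,2) = 3.77413 + (3.77413 − 3.86833)/15 = 3.76785

3.768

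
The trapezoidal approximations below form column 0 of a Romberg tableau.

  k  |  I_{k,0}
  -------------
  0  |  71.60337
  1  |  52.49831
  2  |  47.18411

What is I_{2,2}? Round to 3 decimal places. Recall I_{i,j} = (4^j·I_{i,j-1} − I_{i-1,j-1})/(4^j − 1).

45.365

I_{1,1} = (4·52.49831 − 71.60337) / 3 = 46.12996
I_{2,1} = 47.18411 + (47.18411 − 52.49831)/3 = 45.41271
I_{2,2} = 45.41271 + (45.41271 − 46.12996)/15 = 45.36489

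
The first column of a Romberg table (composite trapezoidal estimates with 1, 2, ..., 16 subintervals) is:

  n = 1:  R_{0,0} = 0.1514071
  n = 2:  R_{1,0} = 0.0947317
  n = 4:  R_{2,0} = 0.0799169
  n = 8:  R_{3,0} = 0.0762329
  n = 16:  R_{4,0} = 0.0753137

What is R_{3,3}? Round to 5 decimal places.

R_{1,1} = 0.0947317 + (0.0947317 − 0.1514071)/3 = 0.0758399
R_{2,1} = 0.0799169 + (0.0799169 − 0.0947317)/3 = 0.0749786
R_{3,1} = 0.0762329 + (0.0762329 − 0.0799169)/3 = 0.0750049
R_{2,2} = 0.0749786 + (0.0749786 − 0.0758399)/15 = 0.0749212
R_{3,2} = (16·0.0750049 − 0.0749786) / 15 = 0.0750067
R_{3,3} = (64·0.0750067 − 0.0749212) / 63 = 0.0750081

0.07501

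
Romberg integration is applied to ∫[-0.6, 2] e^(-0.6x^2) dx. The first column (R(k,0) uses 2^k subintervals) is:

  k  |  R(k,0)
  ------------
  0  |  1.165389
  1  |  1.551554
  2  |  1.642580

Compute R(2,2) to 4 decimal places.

Richardson extrapolation on the trapezoidal column (denominator 4−1=3):
R(1,1) = 1.551554 + (1.551554 − 1.165389)/3 = 1.680276
R(2,1) = (4·1.642580 − 1.551554) / 3 = 1.672922
R(2,2) = 1.672922 + (1.672922 − 1.680276)/15 = 1.672432
(Column j=1 coincides with Simpson's rule on the same nodes.)

1.6724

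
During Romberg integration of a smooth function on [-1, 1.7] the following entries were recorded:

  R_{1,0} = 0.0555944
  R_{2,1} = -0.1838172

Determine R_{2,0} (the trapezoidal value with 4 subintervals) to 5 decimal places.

-0.12396

From R_{2,1} = (4·R_{2,0} − R_{1,0})/3, solve for R_{2,0}:
4·R_{2,0} = 3·(-0.1838172) + 0.0555944 = -0.4958572
R_{2,0} = -0.1239643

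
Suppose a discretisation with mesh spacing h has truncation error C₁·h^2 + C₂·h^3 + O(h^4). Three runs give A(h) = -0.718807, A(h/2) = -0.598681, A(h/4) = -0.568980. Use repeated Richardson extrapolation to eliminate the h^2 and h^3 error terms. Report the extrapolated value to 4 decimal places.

First eliminate the h^2 term (factor 2^2 = 4):
  B₁ = (4·(-0.598681) − (-0.718807))/3 = -0.558639
  B₂ = (4·(-0.568980) − (-0.598681))/3 = -0.559080
Then eliminate the h^3 term (factor 2^3 = 8):
  (8·(-0.559080) − (-0.558639))/7 = -0.559143

-0.5591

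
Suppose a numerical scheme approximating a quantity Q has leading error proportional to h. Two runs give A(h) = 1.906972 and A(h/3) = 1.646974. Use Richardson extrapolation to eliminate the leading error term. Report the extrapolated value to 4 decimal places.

1.5170

The leading error scales as h; refining by a factor of 3 reduces it by 3^1 = 3.
Extrapolated value = (3·A(h/3) − A(h)) / (3 − 1)
= (3·1.646974 − 1.906972) / 2
= 3.033950 / 2 = 1.516975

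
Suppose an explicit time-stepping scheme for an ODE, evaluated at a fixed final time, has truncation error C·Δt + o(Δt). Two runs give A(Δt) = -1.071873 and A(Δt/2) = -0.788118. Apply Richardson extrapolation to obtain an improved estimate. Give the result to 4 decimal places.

The leading error scales as Δt; refining by a factor of 2 reduces it by 2^1 = 2.
Extrapolated value = (2·A(Δt/2) − A(Δt)) / (2 − 1)
= (2·(-0.788118) − (-1.071873)) / 1
= -0.504363 / 1 = -0.504363

-0.5044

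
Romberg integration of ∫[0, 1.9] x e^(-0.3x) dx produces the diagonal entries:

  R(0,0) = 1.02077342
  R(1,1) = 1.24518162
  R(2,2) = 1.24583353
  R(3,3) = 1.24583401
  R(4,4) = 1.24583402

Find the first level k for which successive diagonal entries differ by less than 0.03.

|R(1,1) − R(0,0)| = 0.22440820 ≥ 0.03
|R(2,2) − R(1,1)| = 0.00065191 < 0.03

k = 2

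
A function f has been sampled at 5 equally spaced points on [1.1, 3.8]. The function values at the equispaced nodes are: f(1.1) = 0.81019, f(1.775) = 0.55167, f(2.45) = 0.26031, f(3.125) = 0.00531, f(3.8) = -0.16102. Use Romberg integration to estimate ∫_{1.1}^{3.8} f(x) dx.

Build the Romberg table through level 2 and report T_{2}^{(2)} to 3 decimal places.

0.765

T_{0}^{(0)} (trapezoid, 1 panel, h=2.7000): 0.87638
T_{1}^{(0)} (trapezoid, 2 panels, h=1.3500): 0.78961
T_{2}^{(0)} (trapezoid, 4 panels, h=0.6750): 0.77077
T_{1}^{(1)} = 0.78961 + (0.78961 − 0.87638)/3 = 0.76069
T_{2}^{(1)} = 0.77077 + (0.77077 − 0.78961)/3 = 0.76449
T_{2}^{(2)} = 0.76449 + (0.76449 − 0.76069)/15 = 0.76474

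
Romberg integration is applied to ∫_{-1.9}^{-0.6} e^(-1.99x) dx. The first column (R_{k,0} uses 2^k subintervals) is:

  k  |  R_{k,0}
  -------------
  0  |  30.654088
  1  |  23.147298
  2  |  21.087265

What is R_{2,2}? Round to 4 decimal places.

R_{1,1} = (4·23.147298 − 30.654088) / 3 = 20.645035
R_{2,1} = (4·21.087265 − 23.147298) / 3 = 20.400587
R_{2,2} = (16·20.400587 − 20.645035) / 15 = 20.384290

20.3843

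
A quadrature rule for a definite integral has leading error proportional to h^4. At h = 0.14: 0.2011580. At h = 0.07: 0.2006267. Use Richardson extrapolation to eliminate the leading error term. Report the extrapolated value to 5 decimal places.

0.20059

The leading error scales as h^4; refining by a factor of 2 reduces it by 2^4 = 16.
Extrapolated value = (16·A(h/2) − A(h)) / (16 − 1)
= (16·0.2006267 − 0.2011580) / 15
= 3.0088692 / 15 = 0.2005913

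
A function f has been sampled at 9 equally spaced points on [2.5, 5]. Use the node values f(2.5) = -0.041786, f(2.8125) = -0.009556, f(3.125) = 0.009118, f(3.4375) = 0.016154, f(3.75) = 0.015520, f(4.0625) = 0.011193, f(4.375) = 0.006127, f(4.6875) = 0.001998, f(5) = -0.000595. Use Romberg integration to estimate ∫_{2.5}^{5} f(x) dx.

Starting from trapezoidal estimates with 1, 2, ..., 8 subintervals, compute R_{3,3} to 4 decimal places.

R_{0,0} (trapezoid, 1 panel, h=2.5000): -0.052976
R_{1,0} (trapezoid, 2 panels, h=1.2500): -0.007088
R_{2,0} (trapezoid, 4 panels, h=0.6250): 0.005984
R_{3,0} (trapezoid, 8 panels, h=0.3125): 0.009176
R_{1,1} = -0.007088 + (-0.007088 − (-0.052976))/3 = 0.008208
R_{2,1} = 0.005984 + (0.005984 − (-0.007088))/3 = 0.010341
R_{3,1} = 0.009176 + (0.009176 − 0.005984)/3 = 0.010240
R_{2,2} = 0.010341 + (0.010341 − 0.008208)/15 = 0.010483
R_{3,2} = 0.010240 + (0.010240 − 0.010341)/15 = 0.010233
R_{3,3} = 0.010233 + (0.010233 − 0.010483)/63 = 0.010229

0.0102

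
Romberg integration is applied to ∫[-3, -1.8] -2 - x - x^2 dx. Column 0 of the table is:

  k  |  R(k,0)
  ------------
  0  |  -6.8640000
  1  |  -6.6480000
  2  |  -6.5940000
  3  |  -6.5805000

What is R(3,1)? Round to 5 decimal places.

R(3,1) = -6.5805000 + (-6.5805000 − (-6.5940000))/3 = -6.5760000

-6.57600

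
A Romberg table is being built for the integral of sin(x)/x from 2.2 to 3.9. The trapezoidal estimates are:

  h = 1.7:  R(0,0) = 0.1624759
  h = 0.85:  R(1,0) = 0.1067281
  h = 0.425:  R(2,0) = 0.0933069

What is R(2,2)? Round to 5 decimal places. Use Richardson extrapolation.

0.08888

Richardson extrapolation on the trapezoidal column (denominator 4−1=3):
R(1,1) = 0.1067281 + (0.1067281 − 0.1624759)/3 = 0.0881455
R(2,1) = (4·0.0933069 − 0.1067281) / 3 = 0.0888332
R(2,2) = 0.0888332 + (0.0888332 − 0.0881455)/15 = 0.0888790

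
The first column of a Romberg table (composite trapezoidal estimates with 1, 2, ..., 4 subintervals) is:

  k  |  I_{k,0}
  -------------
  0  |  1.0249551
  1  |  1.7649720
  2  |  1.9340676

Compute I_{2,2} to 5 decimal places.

I_{1,1} = (4·1.7649720 − 1.0249551) / 3 = 2.0116443
I_{2,1} = 1.9340676 + (1.9340676 − 1.7649720)/3 = 1.9904328
I_{2,2} = (16·1.9904328 − 2.0116443) / 15 = 1.9890187
(Column j=1 coincides with Simpson's rule on the same nodes.)

1.98902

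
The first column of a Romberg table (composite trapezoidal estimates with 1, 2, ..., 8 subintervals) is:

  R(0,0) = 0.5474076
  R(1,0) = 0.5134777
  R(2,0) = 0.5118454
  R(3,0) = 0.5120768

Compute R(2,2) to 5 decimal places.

0.51191

Richardson extrapolation on the trapezoidal column (denominator 4−1=3):
R(1,1) = (4·0.5134777 − 0.5474076) / 3 = 0.5021677
R(2,1) = (4·0.5118454 − 0.5134777) / 3 = 0.5113013
R(2,2) = 0.5113013 + (0.5113013 − 0.5021677)/15 = 0.5119102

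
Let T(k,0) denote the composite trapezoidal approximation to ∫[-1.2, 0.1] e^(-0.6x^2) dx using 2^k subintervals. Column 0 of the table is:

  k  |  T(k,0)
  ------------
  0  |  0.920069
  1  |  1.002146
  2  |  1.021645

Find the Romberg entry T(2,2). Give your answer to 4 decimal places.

Richardson extrapolation on the trapezoidal column (denominator 4−1=3):
T(1,1) = (4·1.002146 − 0.920069) / 3 = 1.029505
T(2,1) = (4·1.021645 − 1.002146) / 3 = 1.028145
T(2,2) = (16·1.028145 − 1.029505) / 15 = 1.028054
(Column j=1 coincides with Simpson's rule on the same nodes.)

1.0281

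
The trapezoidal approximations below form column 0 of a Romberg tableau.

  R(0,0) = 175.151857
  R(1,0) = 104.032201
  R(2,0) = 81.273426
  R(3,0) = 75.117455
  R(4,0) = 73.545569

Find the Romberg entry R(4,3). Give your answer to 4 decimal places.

73.0186

R(2,1) = 81.273426 + (81.273426 − 104.032201)/3 = 73.687168
R(3,1) = (4·75.117455 − 81.273426) / 3 = 73.065465
R(4,1) = 73.545569 + (73.545569 − 75.117455)/3 = 73.021607
R(3,2) = 73.065465 + (73.065465 − 73.687168)/15 = 73.024018
R(4,2) = 73.021607 + (73.021607 − 73.065465)/15 = 73.018683
R(4,3) = 73.018683 + (73.018683 − 73.024018)/63 = 73.018598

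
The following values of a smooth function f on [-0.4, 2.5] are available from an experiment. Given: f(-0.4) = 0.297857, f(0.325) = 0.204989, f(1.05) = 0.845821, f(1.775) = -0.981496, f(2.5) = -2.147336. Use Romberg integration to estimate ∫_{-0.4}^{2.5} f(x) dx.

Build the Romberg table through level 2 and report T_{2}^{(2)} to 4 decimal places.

T_{0}^{(0)} (trapezoid, 1 panel, h=2.9000): -2.681745
T_{1}^{(0)} (trapezoid, 2 panels, h=1.4500): -0.114432
T_{2}^{(0)} (trapezoid, 4 panels, h=0.7250): -0.620183
T_{1}^{(1)} = -0.114432 + (-0.114432 − (-2.681745))/3 = 0.741339
T_{2}^{(1)} = -0.620183 + (-0.620183 − (-0.114432))/3 = -0.788767
T_{2}^{(2)} = -0.788767 + (-0.788767 − 0.741339)/15 = -0.890774

-0.8908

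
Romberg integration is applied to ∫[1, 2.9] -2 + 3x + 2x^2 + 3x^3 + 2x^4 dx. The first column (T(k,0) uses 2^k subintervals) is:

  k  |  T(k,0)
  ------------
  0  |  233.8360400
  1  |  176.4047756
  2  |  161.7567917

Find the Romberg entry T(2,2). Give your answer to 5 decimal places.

Richardson extrapolation on the trapezoidal column (denominator 4−1=3):
T(1,1) = (4·176.4047756 − 233.8360400) / 3 = 157.2610208
T(2,1) = (4·161.7567917 − 176.4047756) / 3 = 156.8741304
T(2,2) = 156.8741304 + (156.8741304 − 157.2610208)/15 = 156.8483377
(Column j=1 coincides with Simpson's rule on the same nodes.)

156.84834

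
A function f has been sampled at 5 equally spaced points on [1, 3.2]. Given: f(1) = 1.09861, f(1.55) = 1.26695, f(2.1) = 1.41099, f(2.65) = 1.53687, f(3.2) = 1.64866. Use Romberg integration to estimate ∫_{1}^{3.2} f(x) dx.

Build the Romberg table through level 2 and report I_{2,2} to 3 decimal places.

I_{0,0} (trapezoid, 1 panel, h=2.2000): 3.02200
I_{1,0} (trapezoid, 2 panels, h=1.1000): 3.06309
I_{2,0} (trapezoid, 4 panels, h=0.5500): 3.07364
I_{1,1} = 3.06309 + (3.06309 − 3.02200)/3 = 3.07679
I_{2,1} = 3.07364 + (3.07364 − 3.06309)/3 = 3.07716
I_{2,2} = 3.07716 + (3.07716 − 3.07679)/15 = 3.07718

3.077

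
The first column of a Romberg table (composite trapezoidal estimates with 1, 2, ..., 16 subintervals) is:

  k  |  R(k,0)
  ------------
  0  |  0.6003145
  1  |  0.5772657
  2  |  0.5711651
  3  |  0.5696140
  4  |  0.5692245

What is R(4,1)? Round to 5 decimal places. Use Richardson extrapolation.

Richardson extrapolation on the trapezoidal column (denominator 4−1=3):
R(4,1) = (4·0.5692245 − 0.5696140) / 3 = 0.5690947

0.56909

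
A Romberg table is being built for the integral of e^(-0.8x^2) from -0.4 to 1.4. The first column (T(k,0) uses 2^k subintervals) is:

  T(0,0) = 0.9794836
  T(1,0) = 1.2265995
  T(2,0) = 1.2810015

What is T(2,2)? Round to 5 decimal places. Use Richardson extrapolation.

T(1,1) = (4·1.2265995 − 0.9794836) / 3 = 1.3089715
T(2,1) = 1.2810015 + (1.2810015 − 1.2265995)/3 = 1.2991355
T(2,2) = (16·1.2991355 − 1.3089715) / 15 = 1.2984798
(Column j=1 coincides with Simpson's rule on the same nodes.)

1.29848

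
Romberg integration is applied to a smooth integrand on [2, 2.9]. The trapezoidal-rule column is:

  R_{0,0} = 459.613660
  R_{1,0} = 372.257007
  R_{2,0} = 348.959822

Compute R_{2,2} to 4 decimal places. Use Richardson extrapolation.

Richardson extrapolation on the trapezoidal column (denominator 4−1=3):
R_{1,1} = 372.257007 + (372.257007 − 459.613660)/3 = 343.138123
R_{2,1} = 348.959822 + (348.959822 − 372.257007)/3 = 341.194094
R_{2,2} = (16·341.194094 − 343.138123) / 15 = 341.064492

341.0645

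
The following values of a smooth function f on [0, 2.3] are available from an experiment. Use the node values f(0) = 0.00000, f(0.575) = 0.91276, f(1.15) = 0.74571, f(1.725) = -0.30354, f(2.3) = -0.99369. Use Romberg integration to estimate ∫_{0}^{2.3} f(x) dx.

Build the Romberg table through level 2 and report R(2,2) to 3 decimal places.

0.549

R(0,0) (trapezoid, 1 panel, h=2.3000): -1.14274
R(1,0) (trapezoid, 2 panels, h=1.1500): 0.28619
R(2,0) (trapezoid, 4 panels, h=0.5750): 0.49340
R(1,1) = 0.28619 + (0.28619 − (-1.14274))/3 = 0.76250
R(2,1) = 0.49340 + (0.49340 − 0.28619)/3 = 0.56247
R(2,2) = 0.56247 + (0.56247 − 0.76250)/15 = 0.54913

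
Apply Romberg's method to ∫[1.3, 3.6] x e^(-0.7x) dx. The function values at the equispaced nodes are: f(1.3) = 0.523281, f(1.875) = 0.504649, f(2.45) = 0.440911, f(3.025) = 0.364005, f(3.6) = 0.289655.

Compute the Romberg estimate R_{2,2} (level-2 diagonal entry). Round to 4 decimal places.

R_{0,0} (trapezoid, 1 panel, h=2.3000): 0.934876
R_{1,0} (trapezoid, 2 panels, h=1.1500): 0.974486
R_{2,0} (trapezoid, 4 panels, h=0.5750): 0.986719
R_{1,1} = 0.974486 + (0.974486 − 0.934876)/3 = 0.987689
R_{2,1} = 0.986719 + (0.986719 − 0.974486)/3 = 0.990797
R_{2,2} = 0.990797 + (0.990797 − 0.987689)/15 = 0.991004

0.9910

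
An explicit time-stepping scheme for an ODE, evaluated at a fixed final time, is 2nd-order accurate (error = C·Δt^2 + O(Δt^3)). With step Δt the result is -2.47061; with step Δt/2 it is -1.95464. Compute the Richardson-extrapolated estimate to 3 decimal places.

Extrapolated value = (4·A(Δt/2) − A(Δt)) / (4 − 1)
= (4·(-1.95464) − (-2.47061)) / 3
= -5.34795 / 3 = -1.78265

-1.783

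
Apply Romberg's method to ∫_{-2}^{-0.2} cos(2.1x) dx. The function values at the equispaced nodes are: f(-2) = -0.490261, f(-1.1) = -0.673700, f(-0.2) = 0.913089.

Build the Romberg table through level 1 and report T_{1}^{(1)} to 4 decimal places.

-0.6816

T_{0}^{(0)} (trapezoid, 1 panel, h=1.8000): 0.380545
T_{1}^{(0)} (trapezoid, 2 panels, h=0.9000): -0.416057
T_{1}^{(1)} = -0.416057 + (-0.416057 − 0.380545)/3 = -0.681591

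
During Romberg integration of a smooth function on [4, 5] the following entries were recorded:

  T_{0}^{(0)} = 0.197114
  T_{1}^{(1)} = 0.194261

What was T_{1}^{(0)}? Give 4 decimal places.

0.1950

From T_{1}^{(1)} = (4·T_{1}^{(0)} − T_{0}^{(0)})/3, solve for T_{1}^{(0)}:
4·T_{1}^{(0)} = 3·0.194261 + 0.197114 = 0.779897
T_{1}^{(0)} = 0.194974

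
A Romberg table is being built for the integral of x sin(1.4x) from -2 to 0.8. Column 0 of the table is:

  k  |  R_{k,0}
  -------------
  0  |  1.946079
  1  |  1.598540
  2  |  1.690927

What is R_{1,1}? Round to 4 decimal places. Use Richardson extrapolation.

1.4827

Richardson extrapolation on the trapezoidal column (denominator 4−1=3):
R_{1,1} = 1.598540 + (1.598540 − 1.946079)/3 = 1.482694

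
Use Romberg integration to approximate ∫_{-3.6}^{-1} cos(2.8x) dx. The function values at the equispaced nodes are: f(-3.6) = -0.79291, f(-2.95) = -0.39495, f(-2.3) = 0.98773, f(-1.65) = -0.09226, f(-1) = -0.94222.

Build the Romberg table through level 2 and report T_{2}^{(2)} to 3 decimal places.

T_{0}^{(0)} (trapezoid, 1 panel, h=2.6000): -2.25567
T_{1}^{(0)} (trapezoid, 2 panels, h=1.3000): 0.15621
T_{2}^{(0)} (trapezoid, 4 panels, h=0.6500): -0.23858
T_{1}^{(1)} = 0.15621 + (0.15621 − (-2.25567))/3 = 0.96017
T_{2}^{(1)} = -0.23858 + (-0.23858 − 0.15621)/3 = -0.37018
T_{2}^{(2)} = -0.37018 + (-0.37018 − 0.96017)/15 = -0.45887

-0.459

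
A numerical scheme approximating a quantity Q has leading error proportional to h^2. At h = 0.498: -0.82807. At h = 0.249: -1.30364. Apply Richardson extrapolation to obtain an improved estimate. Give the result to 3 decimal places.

-1.462

The leading error scales as h^2; refining by a factor of 2 reduces it by 2^2 = 4.
Extrapolated value = (4·A(h/2) − A(h)) / (4 − 1)
= (4·(-1.30364) − (-0.82807)) / 3
= -4.38649 / 3 = -1.46216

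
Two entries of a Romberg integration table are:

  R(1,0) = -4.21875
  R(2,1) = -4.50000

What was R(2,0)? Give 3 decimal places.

-4.430

From R(2,1) = (4·R(2,0) − R(1,0))/3, solve for R(2,0):
4·R(2,0) = 3·(-4.50000) + (-4.21875) = -17.71875
R(2,0) = -4.42969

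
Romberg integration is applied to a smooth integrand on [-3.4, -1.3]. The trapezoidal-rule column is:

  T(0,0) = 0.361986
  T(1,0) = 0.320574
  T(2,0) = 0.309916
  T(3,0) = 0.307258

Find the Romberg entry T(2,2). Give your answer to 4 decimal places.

0.3063

Richardson extrapolation on the trapezoidal column (denominator 4−1=3):
T(1,1) = (4·0.320574 − 0.361986) / 3 = 0.306770
T(2,1) = (4·0.309916 − 0.320574) / 3 = 0.306363
T(2,2) = 0.306363 + (0.306363 − 0.306770)/15 = 0.306336
(Column j=1 coincides with Simpson's rule on the same nodes.)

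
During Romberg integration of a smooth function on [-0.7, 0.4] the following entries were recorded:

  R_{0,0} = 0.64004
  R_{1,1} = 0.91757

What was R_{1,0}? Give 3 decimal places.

From R_{1,1} = (4·R_{1,0} − R_{0,0})/3, solve for R_{1,0}:
4·R_{1,0} = 3·0.91757 + 0.64004 = 3.39275
R_{1,0} = 0.84819

0.848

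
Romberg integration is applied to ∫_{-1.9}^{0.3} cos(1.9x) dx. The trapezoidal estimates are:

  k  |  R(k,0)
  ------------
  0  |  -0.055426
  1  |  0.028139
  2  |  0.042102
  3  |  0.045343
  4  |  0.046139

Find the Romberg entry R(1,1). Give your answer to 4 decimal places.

R(1,1) = 0.028139 + (0.028139 − (-0.055426))/3 = 0.055994

0.0560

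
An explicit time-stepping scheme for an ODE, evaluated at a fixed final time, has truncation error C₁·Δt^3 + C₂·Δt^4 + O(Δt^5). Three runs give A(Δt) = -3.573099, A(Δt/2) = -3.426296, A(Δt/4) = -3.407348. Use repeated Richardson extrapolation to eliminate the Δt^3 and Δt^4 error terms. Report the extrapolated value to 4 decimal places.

First eliminate the Δt^3 term (factor 2^3 = 8):
  B₁ = (8·(-3.426296) − (-3.573099))/7 = -3.405324
  B₂ = (8·(-3.407348) − (-3.426296))/7 = -3.404641
Then eliminate the Δt^4 term (factor 2^4 = 16):
  (16·(-3.404641) − (-3.405324))/15 = -3.404595

-3.4046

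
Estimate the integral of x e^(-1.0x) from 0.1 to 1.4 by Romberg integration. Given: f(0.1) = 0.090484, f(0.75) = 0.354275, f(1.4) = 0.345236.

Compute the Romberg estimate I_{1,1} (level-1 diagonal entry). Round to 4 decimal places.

0.4014

I_{0,0} (trapezoid, 1 panel, h=1.3000): 0.283218
I_{1,0} (trapezoid, 2 panels, h=0.6500): 0.371888
I_{1,1} = 0.371888 + (0.371888 − 0.283218)/3 = 0.401445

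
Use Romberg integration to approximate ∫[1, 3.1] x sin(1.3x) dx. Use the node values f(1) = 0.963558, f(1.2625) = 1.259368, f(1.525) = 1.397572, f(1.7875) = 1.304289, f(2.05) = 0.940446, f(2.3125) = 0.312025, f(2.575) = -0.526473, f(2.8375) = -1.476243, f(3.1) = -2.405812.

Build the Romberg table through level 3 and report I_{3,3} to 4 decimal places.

0.6803

I_{0,0} (trapezoid, 1 panel, h=2.1000): -1.514367
I_{1,0} (trapezoid, 2 panels, h=1.0500): 0.230285
I_{2,0} (trapezoid, 4 panels, h=0.5250): 0.572469
I_{3,0} (trapezoid, 8 panels, h=0.2625): 0.653587
I_{1,1} = 0.230285 + (0.230285 − (-1.514367))/3 = 0.811836
I_{2,1} = 0.572469 + (0.572469 − 0.230285)/3 = 0.686530
I_{3,1} = 0.653587 + (0.653587 − 0.572469)/3 = 0.680626
I_{2,2} = 0.686530 + (0.686530 − 0.811836)/15 = 0.678176
I_{3,2} = 0.680626 + (0.680626 − 0.686530)/15 = 0.680232
I_{3,3} = 0.680232 + (0.680232 − 0.678176)/63 = 0.680265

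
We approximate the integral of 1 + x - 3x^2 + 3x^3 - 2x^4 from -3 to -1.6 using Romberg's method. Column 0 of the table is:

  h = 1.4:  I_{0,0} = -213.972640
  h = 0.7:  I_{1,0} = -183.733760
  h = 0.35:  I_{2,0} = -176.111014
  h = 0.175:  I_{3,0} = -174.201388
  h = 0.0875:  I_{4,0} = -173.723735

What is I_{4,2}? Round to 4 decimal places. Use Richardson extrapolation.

-173.5645

Richardson extrapolation on the trapezoidal column (denominator 4−1=3):
I_{3,1} = (4·(-174.201388) − (-176.111014)) / 3 = -173.564846
I_{4,1} = (4·(-173.723735) − (-174.201388)) / 3 = -173.564517
I_{4,2} = (16·(-173.564517) − (-173.564846)) / 15 = -173.564495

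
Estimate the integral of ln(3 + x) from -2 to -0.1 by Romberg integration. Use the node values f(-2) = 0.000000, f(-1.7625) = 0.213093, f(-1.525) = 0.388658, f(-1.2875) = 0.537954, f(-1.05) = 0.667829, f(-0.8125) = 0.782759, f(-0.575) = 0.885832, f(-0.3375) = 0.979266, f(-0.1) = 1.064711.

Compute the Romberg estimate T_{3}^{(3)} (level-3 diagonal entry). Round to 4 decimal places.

T_{0}^{(0)} (trapezoid, 1 panel, h=1.9000): 1.011475
T_{1}^{(0)} (trapezoid, 2 panels, h=0.9500): 1.140175
T_{2}^{(0)} (trapezoid, 4 panels, h=0.4750): 1.175470
T_{3}^{(0)} (trapezoid, 8 panels, h=0.2375): 1.184590
T_{1}^{(1)} = 1.140175 + (1.140175 − 1.011475)/3 = 1.183075
T_{2}^{(1)} = 1.175470 + (1.175470 − 1.140175)/3 = 1.187235
T_{3}^{(1)} = 1.184590 + (1.184590 − 1.175470)/3 = 1.187630
T_{2}^{(2)} = 1.187235 + (1.187235 − 1.183075)/15 = 1.187512
T_{3}^{(2)} = 1.187630 + (1.187630 − 1.187235)/15 = 1.187656
T_{3}^{(3)} = 1.187656 + (1.187656 − 1.187512)/63 = 1.187658

1.1877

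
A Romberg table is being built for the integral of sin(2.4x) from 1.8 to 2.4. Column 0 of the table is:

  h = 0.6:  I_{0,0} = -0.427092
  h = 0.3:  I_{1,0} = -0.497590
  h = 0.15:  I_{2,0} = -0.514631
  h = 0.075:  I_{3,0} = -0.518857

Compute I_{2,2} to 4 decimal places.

-0.5203

Richardson extrapolation on the trapezoidal column (denominator 4−1=3):
I_{1,1} = (4·(-0.497590) − (-0.427092)) / 3 = -0.521089
I_{2,1} = (4·(-0.514631) − (-0.497590)) / 3 = -0.520311
I_{2,2} = (16·(-0.520311) − (-0.521089)) / 15 = -0.520259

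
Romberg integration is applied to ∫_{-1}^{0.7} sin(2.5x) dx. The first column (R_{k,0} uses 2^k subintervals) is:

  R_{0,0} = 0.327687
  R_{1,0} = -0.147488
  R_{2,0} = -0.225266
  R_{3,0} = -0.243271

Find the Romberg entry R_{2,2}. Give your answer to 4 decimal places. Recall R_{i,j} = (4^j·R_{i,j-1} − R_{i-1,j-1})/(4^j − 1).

-0.2475

R_{1,1} = (4·(-0.147488) − 0.327687) / 3 = -0.305880
R_{2,1} = (4·(-0.225266) − (-0.147488)) / 3 = -0.251192
R_{2,2} = -0.251192 + (-0.251192 − (-0.305880))/15 = -0.247546
(Column j=1 coincides with Simpson's rule on the same nodes.)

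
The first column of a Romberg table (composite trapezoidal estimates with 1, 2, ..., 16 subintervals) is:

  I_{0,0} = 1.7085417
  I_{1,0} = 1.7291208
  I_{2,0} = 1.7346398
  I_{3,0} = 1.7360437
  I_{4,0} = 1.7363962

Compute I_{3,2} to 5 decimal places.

Richardson extrapolation on the trapezoidal column (denominator 4−1=3):
I_{2,1} = (4·1.7346398 − 1.7291208) / 3 = 1.7364795
I_{3,1} = 1.7360437 + (1.7360437 − 1.7346398)/3 = 1.7365117
I_{3,2} = 1.7365117 + (1.7365117 − 1.7364795)/15 = 1.7365138

1.73651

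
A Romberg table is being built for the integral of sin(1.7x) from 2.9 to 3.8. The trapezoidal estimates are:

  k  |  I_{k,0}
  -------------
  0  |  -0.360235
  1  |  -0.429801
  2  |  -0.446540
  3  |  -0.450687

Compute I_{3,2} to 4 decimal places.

Richardson extrapolation on the trapezoidal column (denominator 4−1=3):
I_{2,1} = -0.446540 + (-0.446540 − (-0.429801))/3 = -0.452120
I_{3,1} = (4·(-0.450687) − (-0.446540)) / 3 = -0.452069
I_{3,2} = -0.452069 + (-0.452069 − (-0.452120))/15 = -0.452066
(Column j=1 coincides with Simpson's rule on the same nodes.)

-0.4521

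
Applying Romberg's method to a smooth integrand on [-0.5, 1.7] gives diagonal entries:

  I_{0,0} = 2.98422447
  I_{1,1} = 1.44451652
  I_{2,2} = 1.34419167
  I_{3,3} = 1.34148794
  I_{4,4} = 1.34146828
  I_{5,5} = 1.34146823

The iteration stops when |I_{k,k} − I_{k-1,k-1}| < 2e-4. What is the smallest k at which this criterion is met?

|I_{1,1} − I_{0,0}| = 1.53970795 ≥ 2e-4
|I_{2,2} − I_{1,1}| = 0.10032485 ≥ 2e-4
|I_{3,3} − I_{2,2}| = 0.00270373 ≥ 2e-4
|I_{4,4} − I_{3,3}| = 0.00001966 < 2e-4

k = 4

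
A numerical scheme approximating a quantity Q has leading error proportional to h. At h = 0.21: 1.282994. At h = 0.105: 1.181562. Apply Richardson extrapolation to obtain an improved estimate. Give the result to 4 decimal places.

1.0801

Extrapolated value = (2·A(h/2) − A(h)) / (2 − 1)
= (2·1.181562 − 1.282994) / 1
= 1.080130 / 1 = 1.080130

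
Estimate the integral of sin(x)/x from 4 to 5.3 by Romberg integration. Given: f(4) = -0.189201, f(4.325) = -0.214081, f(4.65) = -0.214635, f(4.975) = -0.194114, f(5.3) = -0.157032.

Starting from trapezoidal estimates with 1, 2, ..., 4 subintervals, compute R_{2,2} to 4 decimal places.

-0.2609

R_{0,0} (trapezoid, 1 panel, h=1.3000): -0.225051
R_{1,0} (trapezoid, 2 panels, h=0.6500): -0.252038
R_{2,0} (trapezoid, 4 panels, h=0.3250): -0.258683
R_{1,1} = -0.252038 + (-0.252038 − (-0.225051))/3 = -0.261034
R_{2,1} = -0.258683 + (-0.258683 − (-0.252038))/3 = -0.260898
R_{2,2} = -0.260898 + (-0.260898 − (-0.261034))/15 = -0.260889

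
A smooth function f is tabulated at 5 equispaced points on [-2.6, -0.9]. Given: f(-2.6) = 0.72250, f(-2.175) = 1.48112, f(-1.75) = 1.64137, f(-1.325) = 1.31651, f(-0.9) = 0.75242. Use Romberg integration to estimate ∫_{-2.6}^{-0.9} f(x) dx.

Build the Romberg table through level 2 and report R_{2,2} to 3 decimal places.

2.258

R_{0,0} (trapezoid, 1 panel, h=1.7000): 1.25368
R_{1,0} (trapezoid, 2 panels, h=0.8500): 2.02201
R_{2,0} (trapezoid, 4 panels, h=0.4250): 2.20000
R_{1,1} = 2.02201 + (2.02201 − 1.25368)/3 = 2.27812
R_{2,1} = 2.20000 + (2.20000 − 2.02201)/3 = 2.25933
R_{2,2} = 2.25933 + (2.25933 − 2.27812)/15 = 2.25808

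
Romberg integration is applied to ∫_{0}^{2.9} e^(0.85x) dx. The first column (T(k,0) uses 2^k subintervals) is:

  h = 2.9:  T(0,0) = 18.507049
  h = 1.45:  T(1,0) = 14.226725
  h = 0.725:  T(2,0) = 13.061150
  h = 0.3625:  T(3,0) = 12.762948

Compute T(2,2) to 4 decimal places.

Richardson extrapolation on the trapezoidal column (denominator 4−1=3):
T(1,1) = (4·14.226725 − 18.507049) / 3 = 12.799950
T(2,1) = 13.061150 + (13.061150 − 14.226725)/3 = 12.672625
T(2,2) = 12.672625 + (12.672625 − 12.799950)/15 = 12.664137

12.6641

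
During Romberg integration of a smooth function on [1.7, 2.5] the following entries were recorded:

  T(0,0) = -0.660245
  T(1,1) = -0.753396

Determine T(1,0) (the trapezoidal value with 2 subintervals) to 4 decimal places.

-0.7301

From T(1,1) = (4·T(1,0) − T(0,0))/3, solve for T(1,0):
4·T(1,0) = 3·(-0.753396) + (-0.660245) = -2.920433
T(1,0) = -0.730108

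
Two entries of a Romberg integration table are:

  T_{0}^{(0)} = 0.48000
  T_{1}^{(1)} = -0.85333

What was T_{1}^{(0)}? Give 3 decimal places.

From T_{1}^{(1)} = (4·T_{1}^{(0)} − T_{0}^{(0)})/3, solve for T_{1}^{(0)}:
4·T_{1}^{(0)} = 3·(-0.85333) + 0.48000 = -2.07999
T_{1}^{(0)} = -0.52000

-0.520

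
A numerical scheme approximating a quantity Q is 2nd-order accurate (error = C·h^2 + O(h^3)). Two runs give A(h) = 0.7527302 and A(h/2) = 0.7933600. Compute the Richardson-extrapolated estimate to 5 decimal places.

Extrapolated value = (4·A(h/2) − A(h)) / (4 − 1)
= (4·0.7933600 − 0.7527302) / 3
= 2.4207098 / 3 = 0.8069033

0.80690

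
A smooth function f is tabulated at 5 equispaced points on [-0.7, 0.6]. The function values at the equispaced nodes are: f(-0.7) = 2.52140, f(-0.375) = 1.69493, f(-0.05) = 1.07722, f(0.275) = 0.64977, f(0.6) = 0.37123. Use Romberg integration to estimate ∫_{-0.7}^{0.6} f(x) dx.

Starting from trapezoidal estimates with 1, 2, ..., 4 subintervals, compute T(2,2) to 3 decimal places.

1.563

T(0,0) (trapezoid, 1 panel, h=1.3000): 1.88021
T(1,0) (trapezoid, 2 panels, h=0.6500): 1.64030
T(2,0) (trapezoid, 4 panels, h=0.3250): 1.58218
T(1,1) = 1.64030 + (1.64030 − 1.88021)/3 = 1.56033
T(2,1) = 1.58218 + (1.58218 − 1.64030)/3 = 1.56281
T(2,2) = 1.56281 + (1.56281 − 1.56033)/15 = 1.56298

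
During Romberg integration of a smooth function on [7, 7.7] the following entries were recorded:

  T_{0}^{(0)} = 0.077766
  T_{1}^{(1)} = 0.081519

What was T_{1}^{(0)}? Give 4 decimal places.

0.0806

From T_{1}^{(1)} = (4·T_{1}^{(0)} − T_{0}^{(0)})/3, solve for T_{1}^{(0)}:
4·T_{1}^{(0)} = 3·0.081519 + 0.077766 = 0.322323
T_{1}^{(0)} = 0.080581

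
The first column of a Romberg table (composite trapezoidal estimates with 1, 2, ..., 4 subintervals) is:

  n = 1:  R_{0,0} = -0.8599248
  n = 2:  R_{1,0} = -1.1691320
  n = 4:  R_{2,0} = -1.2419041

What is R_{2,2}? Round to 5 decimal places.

R_{1,1} = (4·(-1.1691320) − (-0.8599248)) / 3 = -1.2722011
R_{2,1} = (4·(-1.2419041) − (-1.1691320)) / 3 = -1.2661615
R_{2,2} = (16·(-1.2661615) − (-1.2722011)) / 15 = -1.2657589

-1.26576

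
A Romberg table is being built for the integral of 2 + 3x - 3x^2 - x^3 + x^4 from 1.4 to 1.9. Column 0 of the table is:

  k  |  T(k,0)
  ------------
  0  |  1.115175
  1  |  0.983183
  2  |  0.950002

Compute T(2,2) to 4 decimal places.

0.9389

Richardson extrapolation on the trapezoidal column (denominator 4−1=3):
T(1,1) = (4·0.983183 − 1.115175) / 3 = 0.939186
T(2,1) = (4·0.950002 − 0.983183) / 3 = 0.938942
T(2,2) = (16·0.938942 − 0.939186) / 15 = 0.938926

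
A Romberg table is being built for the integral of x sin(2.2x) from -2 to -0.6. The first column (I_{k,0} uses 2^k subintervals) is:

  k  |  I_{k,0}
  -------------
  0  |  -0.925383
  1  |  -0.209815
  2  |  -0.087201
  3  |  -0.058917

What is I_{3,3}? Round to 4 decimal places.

-0.0497

I_{1,1} = -0.209815 + (-0.209815 − (-0.925383))/3 = 0.028708
I_{2,1} = (4·(-0.087201) − (-0.209815)) / 3 = -0.046330
I_{3,1} = (4·(-0.058917) − (-0.087201)) / 3 = -0.049489
I_{2,2} = (16·(-0.046330) − 0.028708) / 15 = -0.051333
I_{3,2} = (16·(-0.049489) − (-0.046330)) / 15 = -0.049700
I_{3,3} = -0.049700 + (-0.049700 − (-0.051333))/63 = -0.049674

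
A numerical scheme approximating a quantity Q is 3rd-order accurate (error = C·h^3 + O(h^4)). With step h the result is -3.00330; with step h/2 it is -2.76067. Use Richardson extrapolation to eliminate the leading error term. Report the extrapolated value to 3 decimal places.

The leading error scales as h^3; refining by a factor of 2 reduces it by 2^3 = 8.
Extrapolated value = (8·A(h/2) − A(h)) / (8 − 1)
= (8·(-2.76067) − (-3.00330)) / 7
= -19.08206 / 7 = -2.72601

-2.726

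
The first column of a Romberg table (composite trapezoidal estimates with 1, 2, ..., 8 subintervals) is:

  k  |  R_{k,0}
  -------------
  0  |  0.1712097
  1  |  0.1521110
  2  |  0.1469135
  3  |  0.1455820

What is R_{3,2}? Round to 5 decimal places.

0.14514

Richardson extrapolation on the trapezoidal column (denominator 4−1=3):
R_{2,1} = 0.1469135 + (0.1469135 − 0.1521110)/3 = 0.1451810
R_{3,1} = (4·0.1455820 − 0.1469135) / 3 = 0.1451382
R_{3,2} = (16·0.1451382 − 0.1451810) / 15 = 0.1451353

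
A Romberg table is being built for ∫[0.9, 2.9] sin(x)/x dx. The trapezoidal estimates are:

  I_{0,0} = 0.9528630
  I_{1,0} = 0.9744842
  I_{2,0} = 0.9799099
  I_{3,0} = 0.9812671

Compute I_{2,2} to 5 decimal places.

I_{1,1} = (4·0.9744842 − 0.9528630) / 3 = 0.9816913
I_{2,1} = (4·0.9799099 − 0.9744842) / 3 = 0.9817185
I_{2,2} = (16·0.9817185 − 0.9816913) / 15 = 0.9817203

0.98172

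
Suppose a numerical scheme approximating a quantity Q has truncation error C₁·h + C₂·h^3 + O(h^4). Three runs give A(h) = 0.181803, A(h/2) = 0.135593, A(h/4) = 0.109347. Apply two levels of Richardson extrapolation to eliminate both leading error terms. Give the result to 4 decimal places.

First eliminate the h term (factor 2^1 = 2):
  B₁ = (2·0.135593 − 0.181803)/1 = 0.089383
  B₂ = (2·0.109347 − 0.135593)/1 = 0.083101
Then eliminate the h^3 term (factor 2^3 = 8):
  (8·0.083101 − 0.089383)/7 = 0.082204

0.0822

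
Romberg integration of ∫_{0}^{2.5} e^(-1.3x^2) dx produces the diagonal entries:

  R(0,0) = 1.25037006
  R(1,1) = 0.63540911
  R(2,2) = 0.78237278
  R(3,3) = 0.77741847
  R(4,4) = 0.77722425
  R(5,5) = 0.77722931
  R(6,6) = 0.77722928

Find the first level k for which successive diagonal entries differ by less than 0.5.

k = 2

|R(1,1) − R(0,0)| = 0.61496095 ≥ 0.5
|R(2,2) − R(1,1)| = 0.14696367 < 0.5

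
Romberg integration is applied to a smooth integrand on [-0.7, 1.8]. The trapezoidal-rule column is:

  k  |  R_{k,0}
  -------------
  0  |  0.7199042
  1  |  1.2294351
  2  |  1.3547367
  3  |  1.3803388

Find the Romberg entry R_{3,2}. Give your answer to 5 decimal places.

1.38836

Richardson extrapolation on the trapezoidal column (denominator 4−1=3):
R_{2,1} = 1.3547367 + (1.3547367 − 1.2294351)/3 = 1.3965039
R_{3,1} = 1.3803388 + (1.3803388 − 1.3547367)/3 = 1.3888728
R_{3,2} = (16·1.3888728 − 1.3965039) / 15 = 1.3883641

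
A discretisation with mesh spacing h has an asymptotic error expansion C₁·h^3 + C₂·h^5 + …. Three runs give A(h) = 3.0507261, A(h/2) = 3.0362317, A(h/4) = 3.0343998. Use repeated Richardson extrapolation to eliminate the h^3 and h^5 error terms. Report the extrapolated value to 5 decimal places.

First eliminate the h^3 term (factor 2^3 = 8):
  B₁ = (8·3.0362317 − 3.0507261)/7 = 3.0341611
  B₂ = (8·3.0343998 − 3.0362317)/7 = 3.0341381
Then eliminate the h^5 term (factor 2^5 = 32):
  (32·3.0341381 − 3.0341611)/31 = 3.0341374

3.03414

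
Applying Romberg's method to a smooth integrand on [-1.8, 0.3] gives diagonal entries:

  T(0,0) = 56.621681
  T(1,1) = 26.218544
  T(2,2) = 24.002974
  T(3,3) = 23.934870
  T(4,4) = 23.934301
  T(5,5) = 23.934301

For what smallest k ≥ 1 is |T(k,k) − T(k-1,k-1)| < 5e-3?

k = 4

|T(1,1) − T(0,0)| = 30.403137 ≥ 5e-3
|T(2,2) − T(1,1)| = 2.215570 ≥ 5e-3
|T(3,3) − T(2,2)| = 0.068104 ≥ 5e-3
|T(4,4) − T(3,3)| = 0.000569 < 5e-3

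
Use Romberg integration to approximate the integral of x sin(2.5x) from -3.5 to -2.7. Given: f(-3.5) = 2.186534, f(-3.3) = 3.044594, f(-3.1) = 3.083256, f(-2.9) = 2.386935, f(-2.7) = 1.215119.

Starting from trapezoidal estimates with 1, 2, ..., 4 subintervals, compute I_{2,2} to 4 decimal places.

I_{0,0} (trapezoid, 1 panel, h=0.8000): 1.360661
I_{1,0} (trapezoid, 2 panels, h=0.4000): 1.913633
I_{2,0} (trapezoid, 4 panels, h=0.2000): 2.043122
I_{1,1} = 1.913633 + (1.913633 − 1.360661)/3 = 2.097957
I_{2,1} = 2.043122 + (2.043122 − 1.913633)/3 = 2.086285
I_{2,2} = 2.086285 + (2.086285 − 2.097957)/15 = 2.085507

2.0855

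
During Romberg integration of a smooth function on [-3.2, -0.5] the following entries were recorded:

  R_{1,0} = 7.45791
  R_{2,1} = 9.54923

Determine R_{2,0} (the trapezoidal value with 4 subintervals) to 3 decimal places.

From R_{2,1} = (4·R_{2,0} − R_{1,0})/3, solve for R_{2,0}:
4·R_{2,0} = 3·9.54923 + 7.45791 = 36.10560
R_{2,0} = 9.02640

9.026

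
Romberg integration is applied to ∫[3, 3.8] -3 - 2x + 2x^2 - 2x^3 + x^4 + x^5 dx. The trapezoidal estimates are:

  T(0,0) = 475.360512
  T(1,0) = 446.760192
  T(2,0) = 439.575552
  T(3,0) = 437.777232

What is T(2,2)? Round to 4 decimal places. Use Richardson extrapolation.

437.1776

Richardson extrapolation on the trapezoidal column (denominator 4−1=3):
T(1,1) = 446.760192 + (446.760192 − 475.360512)/3 = 437.226752
T(2,1) = (4·439.575552 − 446.760192) / 3 = 437.180672
T(2,2) = (16·437.180672 − 437.226752) / 15 = 437.177600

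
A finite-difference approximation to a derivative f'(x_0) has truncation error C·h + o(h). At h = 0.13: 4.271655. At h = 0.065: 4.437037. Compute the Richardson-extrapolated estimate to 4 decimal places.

Extrapolated value = (2·A(h/2) − A(h)) / (2 − 1)
= (2·4.437037 − 4.271655) / 1
= 4.602419 / 1 = 4.602419

4.6024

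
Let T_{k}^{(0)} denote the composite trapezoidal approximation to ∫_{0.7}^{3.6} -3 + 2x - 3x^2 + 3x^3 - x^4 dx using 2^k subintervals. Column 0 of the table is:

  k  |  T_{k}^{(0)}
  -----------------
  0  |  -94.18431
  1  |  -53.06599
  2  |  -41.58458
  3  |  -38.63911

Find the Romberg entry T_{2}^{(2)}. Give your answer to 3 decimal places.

Richardson extrapolation on the trapezoidal column (denominator 4−1=3):
T_{1}^{(1)} = (4·(-53.06599) − (-94.18431)) / 3 = -39.35988
T_{2}^{(1)} = (4·(-41.58458) − (-53.06599)) / 3 = -37.75744
T_{2}^{(2)} = -37.75744 + (-37.75744 − (-39.35988))/15 = -37.65061

-37.651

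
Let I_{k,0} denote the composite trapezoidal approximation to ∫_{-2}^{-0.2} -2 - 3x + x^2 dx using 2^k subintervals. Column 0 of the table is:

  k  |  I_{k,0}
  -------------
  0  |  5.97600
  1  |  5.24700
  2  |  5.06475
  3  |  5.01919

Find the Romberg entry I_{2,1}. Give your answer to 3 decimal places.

5.004

Richardson extrapolation on the trapezoidal column (denominator 4−1=3):
I_{2,1} = (4·5.06475 − 5.24700) / 3 = 5.00400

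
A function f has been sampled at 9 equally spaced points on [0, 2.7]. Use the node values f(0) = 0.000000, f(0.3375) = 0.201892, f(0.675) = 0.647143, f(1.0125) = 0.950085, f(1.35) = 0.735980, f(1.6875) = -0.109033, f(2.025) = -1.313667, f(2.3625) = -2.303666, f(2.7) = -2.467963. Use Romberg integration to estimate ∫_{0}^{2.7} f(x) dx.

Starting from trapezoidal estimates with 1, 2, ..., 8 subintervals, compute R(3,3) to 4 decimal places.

R(0,0) (trapezoid, 1 panel, h=2.7000): -3.331750
R(1,0) (trapezoid, 2 panels, h=1.3500): -0.672302
R(2,0) (trapezoid, 4 panels, h=0.6750): -0.786055
R(3,0) (trapezoid, 8 panels, h=0.3375): -0.818521
R(1,1) = -0.672302 + (-0.672302 − (-3.331750))/3 = 0.214181
R(2,1) = -0.786055 + (-0.786055 − (-0.672302))/3 = -0.823973
R(3,1) = -0.818521 + (-0.818521 − (-0.786055))/3 = -0.829343
R(2,2) = -0.823973 + (-0.823973 − 0.214181)/15 = -0.893183
R(3,2) = -0.829343 + (-0.829343 − (-0.823973))/15 = -0.829701
R(3,3) = -0.829701 + (-0.829701 − (-0.893183))/63 = -0.828693

-0.8287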